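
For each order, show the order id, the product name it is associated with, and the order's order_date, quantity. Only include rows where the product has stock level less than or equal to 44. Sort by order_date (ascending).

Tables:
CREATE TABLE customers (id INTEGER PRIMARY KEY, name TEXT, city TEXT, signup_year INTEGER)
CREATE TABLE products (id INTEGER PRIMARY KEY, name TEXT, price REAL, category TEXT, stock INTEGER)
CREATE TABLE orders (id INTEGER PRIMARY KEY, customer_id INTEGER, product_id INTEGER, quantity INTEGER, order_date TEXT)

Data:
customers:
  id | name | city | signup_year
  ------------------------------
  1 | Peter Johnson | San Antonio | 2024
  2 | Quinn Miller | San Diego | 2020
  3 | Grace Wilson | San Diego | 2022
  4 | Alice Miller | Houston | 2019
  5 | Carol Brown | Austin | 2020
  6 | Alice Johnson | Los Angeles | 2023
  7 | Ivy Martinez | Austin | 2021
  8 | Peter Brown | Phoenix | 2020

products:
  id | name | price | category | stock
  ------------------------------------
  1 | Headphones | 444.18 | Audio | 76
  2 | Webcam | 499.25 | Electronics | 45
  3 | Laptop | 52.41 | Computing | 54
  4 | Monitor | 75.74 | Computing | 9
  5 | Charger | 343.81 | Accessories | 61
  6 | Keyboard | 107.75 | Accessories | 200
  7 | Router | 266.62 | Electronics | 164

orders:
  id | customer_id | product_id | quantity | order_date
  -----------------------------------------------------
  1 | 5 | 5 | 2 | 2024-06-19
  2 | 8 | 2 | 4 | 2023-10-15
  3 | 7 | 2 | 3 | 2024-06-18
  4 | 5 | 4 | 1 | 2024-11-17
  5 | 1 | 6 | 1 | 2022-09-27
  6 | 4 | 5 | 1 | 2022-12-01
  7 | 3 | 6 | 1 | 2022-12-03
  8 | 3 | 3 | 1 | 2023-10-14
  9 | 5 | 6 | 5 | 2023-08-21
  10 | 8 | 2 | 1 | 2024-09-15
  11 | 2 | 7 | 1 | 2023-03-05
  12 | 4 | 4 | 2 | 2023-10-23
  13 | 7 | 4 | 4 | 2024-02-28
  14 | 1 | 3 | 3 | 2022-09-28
SELECT c.id, p.name AS product, c.order_date, c.quantity FROM orders c JOIN products p ON c.product_id = p.id WHERE p.stock <= 44 ORDER BY c.order_date ASC

Execution result:
id | product | order_date | quantity
12 | Monitor | 2023-10-23 | 2
13 | Monitor | 2024-02-28 | 4
4 | Monitor | 2024-11-17 | 1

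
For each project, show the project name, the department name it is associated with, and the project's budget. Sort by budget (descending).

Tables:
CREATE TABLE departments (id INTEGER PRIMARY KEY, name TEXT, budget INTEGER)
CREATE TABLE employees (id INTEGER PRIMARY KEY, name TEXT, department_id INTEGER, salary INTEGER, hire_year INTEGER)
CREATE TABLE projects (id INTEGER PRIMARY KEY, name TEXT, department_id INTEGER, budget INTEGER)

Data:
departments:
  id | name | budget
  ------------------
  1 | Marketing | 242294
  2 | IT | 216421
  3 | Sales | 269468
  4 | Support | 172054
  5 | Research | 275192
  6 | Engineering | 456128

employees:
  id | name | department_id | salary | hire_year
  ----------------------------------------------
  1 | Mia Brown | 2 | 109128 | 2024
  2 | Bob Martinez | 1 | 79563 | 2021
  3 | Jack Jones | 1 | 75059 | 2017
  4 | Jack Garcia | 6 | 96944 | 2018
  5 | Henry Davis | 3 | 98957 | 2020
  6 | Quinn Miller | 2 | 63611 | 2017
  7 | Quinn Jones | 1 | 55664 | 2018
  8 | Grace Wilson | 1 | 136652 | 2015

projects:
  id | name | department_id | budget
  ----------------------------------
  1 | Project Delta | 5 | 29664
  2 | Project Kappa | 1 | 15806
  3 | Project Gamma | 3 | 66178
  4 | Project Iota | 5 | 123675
SELECT c.name, p.name AS department, c.budget FROM projects c JOIN departments p ON c.department_id = p.id ORDER BY c.budget DESC

Execution result:
name | department | budget
Project Iota | Research | 123675
Project Gamma | Sales | 66178
Project Delta | Research | 29664
Project Kappa | Marketing | 15806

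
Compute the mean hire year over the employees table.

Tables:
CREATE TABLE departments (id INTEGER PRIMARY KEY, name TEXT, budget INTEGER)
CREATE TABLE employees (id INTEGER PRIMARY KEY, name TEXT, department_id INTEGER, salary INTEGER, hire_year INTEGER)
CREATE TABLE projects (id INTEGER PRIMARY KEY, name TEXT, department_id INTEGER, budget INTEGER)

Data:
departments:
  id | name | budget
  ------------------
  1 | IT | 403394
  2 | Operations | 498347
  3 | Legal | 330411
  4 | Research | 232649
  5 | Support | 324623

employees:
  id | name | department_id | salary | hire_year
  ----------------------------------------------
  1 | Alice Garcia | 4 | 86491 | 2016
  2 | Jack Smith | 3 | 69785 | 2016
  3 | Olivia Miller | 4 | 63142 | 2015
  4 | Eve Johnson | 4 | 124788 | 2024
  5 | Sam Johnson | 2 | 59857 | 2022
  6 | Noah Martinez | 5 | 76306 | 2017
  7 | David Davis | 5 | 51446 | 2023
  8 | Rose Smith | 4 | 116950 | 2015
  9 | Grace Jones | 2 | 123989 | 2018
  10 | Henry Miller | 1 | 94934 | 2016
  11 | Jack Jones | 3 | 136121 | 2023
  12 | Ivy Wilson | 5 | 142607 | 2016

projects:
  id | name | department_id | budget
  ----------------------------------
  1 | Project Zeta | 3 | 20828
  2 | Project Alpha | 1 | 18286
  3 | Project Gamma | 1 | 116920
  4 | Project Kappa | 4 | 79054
SELECT AVG(hire_year) FROM employees

Execution result:
2018.42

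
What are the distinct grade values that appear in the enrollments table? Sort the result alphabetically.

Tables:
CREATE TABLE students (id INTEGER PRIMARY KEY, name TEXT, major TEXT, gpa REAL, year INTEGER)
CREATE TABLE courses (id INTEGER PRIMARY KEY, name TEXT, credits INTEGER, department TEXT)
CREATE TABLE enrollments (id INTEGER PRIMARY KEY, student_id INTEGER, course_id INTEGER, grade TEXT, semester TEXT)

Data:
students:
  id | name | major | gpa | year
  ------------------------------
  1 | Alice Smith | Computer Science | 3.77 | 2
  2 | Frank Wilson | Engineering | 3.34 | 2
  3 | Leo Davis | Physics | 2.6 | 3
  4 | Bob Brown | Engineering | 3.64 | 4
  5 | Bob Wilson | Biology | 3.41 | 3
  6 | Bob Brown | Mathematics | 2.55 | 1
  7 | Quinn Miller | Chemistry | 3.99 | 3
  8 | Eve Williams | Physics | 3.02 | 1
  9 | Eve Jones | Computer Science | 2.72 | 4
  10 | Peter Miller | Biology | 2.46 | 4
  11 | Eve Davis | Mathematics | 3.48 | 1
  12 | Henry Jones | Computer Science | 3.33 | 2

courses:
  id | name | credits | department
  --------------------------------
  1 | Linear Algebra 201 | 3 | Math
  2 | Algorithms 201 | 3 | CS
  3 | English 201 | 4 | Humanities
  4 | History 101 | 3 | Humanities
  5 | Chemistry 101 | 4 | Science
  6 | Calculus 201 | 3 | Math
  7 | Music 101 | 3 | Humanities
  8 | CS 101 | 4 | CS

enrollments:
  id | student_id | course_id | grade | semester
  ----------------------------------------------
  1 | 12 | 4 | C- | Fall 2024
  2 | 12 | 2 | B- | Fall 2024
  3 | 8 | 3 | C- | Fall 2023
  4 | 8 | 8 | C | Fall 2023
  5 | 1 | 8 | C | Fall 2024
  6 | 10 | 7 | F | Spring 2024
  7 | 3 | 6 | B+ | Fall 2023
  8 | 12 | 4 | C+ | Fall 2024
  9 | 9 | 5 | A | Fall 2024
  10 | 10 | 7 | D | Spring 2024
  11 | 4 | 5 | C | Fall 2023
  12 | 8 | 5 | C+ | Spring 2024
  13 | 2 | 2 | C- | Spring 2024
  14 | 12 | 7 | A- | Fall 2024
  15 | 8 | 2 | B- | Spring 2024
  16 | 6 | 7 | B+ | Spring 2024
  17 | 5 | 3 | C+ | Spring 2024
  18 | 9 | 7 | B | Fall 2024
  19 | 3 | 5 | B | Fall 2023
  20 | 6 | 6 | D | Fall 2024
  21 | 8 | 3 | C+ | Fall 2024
SELECT DISTINCT grade FROM enrollments ORDER BY grade

Execution result:
grade
A
A-
B
B+
B-
C
C+
C-
D
F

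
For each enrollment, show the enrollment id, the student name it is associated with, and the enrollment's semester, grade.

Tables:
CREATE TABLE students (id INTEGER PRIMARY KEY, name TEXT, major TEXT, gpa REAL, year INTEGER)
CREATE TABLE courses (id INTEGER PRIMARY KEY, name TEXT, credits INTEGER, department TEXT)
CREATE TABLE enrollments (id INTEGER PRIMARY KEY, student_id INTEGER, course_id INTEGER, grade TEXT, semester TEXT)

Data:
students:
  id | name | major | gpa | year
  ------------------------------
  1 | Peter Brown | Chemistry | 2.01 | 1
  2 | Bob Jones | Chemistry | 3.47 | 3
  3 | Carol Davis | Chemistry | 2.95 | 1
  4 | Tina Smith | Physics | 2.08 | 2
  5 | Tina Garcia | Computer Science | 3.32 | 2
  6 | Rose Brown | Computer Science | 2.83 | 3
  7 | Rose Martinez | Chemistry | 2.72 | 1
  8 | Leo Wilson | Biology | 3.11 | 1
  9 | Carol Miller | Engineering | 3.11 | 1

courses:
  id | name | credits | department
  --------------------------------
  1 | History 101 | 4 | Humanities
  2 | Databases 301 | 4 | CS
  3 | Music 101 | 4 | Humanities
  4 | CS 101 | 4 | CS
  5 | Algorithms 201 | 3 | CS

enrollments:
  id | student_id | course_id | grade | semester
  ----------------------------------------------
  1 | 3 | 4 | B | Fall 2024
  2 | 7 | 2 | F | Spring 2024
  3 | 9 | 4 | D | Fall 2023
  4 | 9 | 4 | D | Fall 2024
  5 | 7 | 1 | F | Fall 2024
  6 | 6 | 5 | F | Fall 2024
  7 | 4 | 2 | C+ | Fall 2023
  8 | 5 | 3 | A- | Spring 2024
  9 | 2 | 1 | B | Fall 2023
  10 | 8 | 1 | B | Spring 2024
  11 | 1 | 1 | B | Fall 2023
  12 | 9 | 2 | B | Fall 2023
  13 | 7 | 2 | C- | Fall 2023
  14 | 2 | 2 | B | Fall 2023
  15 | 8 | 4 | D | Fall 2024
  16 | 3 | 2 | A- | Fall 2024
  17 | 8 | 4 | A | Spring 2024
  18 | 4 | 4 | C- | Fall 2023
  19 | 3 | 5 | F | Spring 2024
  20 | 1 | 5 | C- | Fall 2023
SELECT c.id, p.name AS student, c.semester, c.grade FROM enrollments c JOIN students p ON c.student_id = p.id

Execution result:
id | student | semester | grade
1 | Carol Davis | Fall 2024 | B
2 | Rose Martinez | Spring 2024 | F
3 | Carol Miller | Fall 2023 | D
4 | Carol Miller | Fall 2024 | D
5 | Rose Martinez | Fall 2024 | F
6 | Rose Brown | Fall 2024 | F
7 | Tina Smith | Fall 2023 | C+
8 | Tina Garcia | Spring 2024 | A-
9 | Bob Jones | Fall 2023 | B
10 | Leo Wilson | Spring 2024 | B
11 | Peter Brown | Fall 2023 | B
12 | Carol Miller | Fall 2023 | B
13 | Rose Martinez | Fall 2023 | C-
14 | Bob Jones | Fall 2023 | B
15 | Leo Wilson | Fall 2024 | D
16 | Carol Davis | Fall 2024 | A-
17 | Leo Wilson | Spring 2024 | A
18 | Tina Smith | Fall 2023 | C-
19 | Carol Davis | Spring 2024 | F
20 | Peter Brown | Fall 2023 | C-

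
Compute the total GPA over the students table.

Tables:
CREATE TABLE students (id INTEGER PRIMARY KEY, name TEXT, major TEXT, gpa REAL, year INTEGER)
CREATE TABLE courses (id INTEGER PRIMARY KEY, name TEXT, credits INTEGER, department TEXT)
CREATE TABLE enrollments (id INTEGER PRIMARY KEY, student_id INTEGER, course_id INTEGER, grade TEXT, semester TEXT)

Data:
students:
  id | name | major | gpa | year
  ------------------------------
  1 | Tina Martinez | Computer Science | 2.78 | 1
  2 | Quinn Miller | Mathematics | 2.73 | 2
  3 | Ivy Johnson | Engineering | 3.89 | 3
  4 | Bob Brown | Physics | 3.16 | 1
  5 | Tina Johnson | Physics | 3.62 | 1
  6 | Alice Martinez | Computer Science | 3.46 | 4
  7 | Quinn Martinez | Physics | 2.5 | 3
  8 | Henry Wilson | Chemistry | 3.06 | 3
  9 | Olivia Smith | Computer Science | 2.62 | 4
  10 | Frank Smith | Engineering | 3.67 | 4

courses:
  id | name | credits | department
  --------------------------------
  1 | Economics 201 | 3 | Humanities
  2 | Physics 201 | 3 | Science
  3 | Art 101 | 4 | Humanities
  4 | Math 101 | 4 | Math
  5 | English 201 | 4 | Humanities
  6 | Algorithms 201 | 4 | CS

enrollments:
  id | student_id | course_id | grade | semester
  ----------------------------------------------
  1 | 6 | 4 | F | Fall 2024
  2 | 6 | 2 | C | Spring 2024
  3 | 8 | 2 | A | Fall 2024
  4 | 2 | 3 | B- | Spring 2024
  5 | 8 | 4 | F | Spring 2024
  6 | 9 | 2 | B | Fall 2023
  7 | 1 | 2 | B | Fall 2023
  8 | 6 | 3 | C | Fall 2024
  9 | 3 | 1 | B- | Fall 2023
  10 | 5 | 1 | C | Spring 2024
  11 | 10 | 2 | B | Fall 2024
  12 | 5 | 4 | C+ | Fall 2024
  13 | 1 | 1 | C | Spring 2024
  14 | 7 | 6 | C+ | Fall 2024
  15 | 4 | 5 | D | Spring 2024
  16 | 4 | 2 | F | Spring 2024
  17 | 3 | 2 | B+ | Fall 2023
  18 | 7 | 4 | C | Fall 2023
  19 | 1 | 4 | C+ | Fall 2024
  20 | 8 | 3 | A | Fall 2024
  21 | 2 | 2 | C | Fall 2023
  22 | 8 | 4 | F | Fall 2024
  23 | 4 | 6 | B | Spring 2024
SELECT SUM(gpa) FROM students

Execution result:
31.49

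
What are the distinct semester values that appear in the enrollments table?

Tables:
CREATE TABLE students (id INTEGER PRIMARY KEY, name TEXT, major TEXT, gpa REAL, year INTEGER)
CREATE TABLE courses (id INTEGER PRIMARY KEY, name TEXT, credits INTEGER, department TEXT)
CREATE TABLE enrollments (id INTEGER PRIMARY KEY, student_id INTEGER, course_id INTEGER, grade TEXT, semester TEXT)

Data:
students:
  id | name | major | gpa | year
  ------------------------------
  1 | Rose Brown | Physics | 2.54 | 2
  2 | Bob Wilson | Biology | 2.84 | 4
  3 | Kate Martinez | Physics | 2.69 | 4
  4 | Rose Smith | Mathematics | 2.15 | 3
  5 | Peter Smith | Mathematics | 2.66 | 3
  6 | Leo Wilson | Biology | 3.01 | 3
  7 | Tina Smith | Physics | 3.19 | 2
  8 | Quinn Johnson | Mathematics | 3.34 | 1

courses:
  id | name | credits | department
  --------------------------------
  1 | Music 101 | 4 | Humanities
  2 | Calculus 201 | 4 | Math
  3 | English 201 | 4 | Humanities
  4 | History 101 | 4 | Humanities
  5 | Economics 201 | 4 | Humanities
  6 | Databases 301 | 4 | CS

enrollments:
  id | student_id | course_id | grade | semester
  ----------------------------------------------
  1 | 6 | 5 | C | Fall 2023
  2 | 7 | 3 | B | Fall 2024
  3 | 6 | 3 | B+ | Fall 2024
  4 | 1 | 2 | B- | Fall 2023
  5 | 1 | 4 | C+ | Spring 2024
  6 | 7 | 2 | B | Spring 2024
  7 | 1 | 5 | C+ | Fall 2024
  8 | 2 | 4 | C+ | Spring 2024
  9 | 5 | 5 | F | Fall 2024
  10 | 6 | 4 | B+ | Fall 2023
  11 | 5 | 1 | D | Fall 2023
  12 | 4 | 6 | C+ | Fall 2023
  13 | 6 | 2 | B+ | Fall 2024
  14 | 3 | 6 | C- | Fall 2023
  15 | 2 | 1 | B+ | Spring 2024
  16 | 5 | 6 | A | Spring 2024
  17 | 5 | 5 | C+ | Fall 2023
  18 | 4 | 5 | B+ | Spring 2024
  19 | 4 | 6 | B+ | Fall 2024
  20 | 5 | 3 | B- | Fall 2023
SELECT DISTINCT semester FROM enrollments

Execution result:
semester
Fall 2023
Fall 2024
Spring 2024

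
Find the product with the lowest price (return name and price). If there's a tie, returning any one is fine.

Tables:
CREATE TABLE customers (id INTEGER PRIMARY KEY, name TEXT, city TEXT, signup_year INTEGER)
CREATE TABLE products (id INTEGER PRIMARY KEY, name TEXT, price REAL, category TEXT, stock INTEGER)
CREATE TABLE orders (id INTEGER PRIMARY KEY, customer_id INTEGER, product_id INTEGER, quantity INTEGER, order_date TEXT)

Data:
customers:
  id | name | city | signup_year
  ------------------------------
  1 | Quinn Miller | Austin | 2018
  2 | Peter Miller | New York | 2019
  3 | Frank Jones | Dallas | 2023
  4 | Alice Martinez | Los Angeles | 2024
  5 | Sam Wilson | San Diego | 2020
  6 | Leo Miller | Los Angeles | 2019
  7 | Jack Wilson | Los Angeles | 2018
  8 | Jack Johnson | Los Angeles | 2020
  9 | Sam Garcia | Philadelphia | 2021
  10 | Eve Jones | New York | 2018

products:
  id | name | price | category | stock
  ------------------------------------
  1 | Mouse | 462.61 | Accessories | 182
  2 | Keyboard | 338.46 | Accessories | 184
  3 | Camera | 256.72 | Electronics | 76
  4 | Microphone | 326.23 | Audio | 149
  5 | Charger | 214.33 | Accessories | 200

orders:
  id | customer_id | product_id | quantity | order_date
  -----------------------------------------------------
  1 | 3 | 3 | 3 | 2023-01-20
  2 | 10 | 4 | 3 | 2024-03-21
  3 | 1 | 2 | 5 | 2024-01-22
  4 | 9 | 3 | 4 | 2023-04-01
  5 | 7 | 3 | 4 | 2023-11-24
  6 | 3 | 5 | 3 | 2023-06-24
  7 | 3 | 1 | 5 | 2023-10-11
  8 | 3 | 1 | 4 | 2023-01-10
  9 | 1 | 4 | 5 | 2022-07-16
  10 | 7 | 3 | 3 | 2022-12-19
SELECT name, price FROM products ORDER BY price ASC LIMIT 1

Execution result:
name | price
Charger | 214.33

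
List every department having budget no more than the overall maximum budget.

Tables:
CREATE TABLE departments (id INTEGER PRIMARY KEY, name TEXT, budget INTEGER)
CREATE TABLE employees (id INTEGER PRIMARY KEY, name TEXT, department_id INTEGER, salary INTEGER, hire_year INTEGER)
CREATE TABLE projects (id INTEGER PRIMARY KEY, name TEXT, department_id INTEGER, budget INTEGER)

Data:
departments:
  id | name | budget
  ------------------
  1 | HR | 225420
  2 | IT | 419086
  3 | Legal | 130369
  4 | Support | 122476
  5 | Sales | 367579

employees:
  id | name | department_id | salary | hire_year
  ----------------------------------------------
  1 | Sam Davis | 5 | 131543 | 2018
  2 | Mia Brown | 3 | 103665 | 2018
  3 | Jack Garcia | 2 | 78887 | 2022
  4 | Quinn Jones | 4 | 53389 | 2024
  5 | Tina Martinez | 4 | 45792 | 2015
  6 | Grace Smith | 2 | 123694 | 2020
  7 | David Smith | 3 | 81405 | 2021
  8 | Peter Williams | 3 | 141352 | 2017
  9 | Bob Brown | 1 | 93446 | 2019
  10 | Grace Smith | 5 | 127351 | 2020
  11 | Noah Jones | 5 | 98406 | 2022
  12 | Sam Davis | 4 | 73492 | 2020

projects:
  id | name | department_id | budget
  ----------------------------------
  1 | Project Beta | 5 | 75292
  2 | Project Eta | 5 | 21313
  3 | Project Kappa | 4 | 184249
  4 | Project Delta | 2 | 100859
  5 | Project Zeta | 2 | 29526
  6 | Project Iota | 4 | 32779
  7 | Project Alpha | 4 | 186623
SELECT name, budget FROM departments WHERE budget <= (SELECT MAX(budget) FROM departments)

Execution result:
name | budget
HR | 225420
IT | 419086
Legal | 130369
Support | 122476
Sales | 367579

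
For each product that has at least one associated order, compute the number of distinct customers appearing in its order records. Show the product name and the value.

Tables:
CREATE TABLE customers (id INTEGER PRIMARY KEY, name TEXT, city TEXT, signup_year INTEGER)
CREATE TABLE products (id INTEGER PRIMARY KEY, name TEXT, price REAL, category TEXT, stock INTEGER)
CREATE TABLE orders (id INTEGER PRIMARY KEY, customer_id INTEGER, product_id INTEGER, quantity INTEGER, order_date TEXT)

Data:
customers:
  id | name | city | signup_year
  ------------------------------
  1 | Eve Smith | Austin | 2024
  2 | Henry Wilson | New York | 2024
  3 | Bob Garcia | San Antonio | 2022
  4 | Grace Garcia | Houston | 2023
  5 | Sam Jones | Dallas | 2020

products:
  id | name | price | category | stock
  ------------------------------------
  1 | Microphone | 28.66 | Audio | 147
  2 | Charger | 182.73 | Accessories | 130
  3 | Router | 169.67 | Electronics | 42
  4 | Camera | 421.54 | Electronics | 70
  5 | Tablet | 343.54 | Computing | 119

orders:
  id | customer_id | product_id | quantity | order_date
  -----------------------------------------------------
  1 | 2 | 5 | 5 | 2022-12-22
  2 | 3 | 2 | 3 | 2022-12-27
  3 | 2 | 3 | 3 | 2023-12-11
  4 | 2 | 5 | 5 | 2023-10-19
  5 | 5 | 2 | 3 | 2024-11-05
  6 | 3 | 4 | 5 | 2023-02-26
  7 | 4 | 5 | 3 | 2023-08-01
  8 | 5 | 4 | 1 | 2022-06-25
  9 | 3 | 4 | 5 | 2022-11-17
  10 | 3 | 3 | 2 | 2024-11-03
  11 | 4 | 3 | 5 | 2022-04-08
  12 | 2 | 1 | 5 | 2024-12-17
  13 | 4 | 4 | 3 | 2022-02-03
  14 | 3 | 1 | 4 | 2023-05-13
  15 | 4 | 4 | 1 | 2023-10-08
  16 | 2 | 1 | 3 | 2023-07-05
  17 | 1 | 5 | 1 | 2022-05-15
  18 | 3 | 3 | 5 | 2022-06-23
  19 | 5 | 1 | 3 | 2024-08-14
SELECT p.name, COUNT(DISTINCT c.customer_id) AS distinct_customer_count FROM orders c JOIN products p ON c.product_id = p.id GROUP BY p.id, p.name

Execution result:
name | distinct_customer_count
Microphone | 3
Charger | 2
Router | 3
Camera | 3
Tablet | 3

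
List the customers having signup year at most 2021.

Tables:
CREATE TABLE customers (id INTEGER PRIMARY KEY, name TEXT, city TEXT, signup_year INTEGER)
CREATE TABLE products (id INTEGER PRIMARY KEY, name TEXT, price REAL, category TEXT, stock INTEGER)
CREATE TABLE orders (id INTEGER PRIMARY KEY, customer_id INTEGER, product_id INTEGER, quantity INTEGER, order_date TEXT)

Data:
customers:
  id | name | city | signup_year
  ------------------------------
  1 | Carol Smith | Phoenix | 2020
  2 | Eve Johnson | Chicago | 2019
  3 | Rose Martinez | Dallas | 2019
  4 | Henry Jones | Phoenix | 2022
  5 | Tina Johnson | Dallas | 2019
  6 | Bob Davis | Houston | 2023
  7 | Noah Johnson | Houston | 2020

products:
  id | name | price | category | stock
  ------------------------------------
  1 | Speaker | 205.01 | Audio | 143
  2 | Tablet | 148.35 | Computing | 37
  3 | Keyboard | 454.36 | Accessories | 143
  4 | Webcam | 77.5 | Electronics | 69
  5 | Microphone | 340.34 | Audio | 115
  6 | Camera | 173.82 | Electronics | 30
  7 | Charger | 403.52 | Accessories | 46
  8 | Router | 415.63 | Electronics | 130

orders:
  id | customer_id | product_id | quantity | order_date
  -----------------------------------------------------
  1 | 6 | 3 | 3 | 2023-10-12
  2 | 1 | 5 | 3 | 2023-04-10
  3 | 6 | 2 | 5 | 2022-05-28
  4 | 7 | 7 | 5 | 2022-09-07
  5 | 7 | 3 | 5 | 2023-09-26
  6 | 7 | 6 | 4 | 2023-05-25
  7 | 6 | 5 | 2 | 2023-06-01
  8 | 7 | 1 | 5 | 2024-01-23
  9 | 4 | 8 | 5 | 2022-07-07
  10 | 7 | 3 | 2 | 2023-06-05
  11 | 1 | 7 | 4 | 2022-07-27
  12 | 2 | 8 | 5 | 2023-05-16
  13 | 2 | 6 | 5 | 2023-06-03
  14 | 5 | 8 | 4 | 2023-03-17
SELECT name, signup_year FROM customers WHERE signup_year <= 2021

Execution result:
name | signup_year
Carol Smith | 2020
Eve Johnson | 2019
Rose Martinez | 2019
Tina Johnson | 2019
Noah Johnson | 2020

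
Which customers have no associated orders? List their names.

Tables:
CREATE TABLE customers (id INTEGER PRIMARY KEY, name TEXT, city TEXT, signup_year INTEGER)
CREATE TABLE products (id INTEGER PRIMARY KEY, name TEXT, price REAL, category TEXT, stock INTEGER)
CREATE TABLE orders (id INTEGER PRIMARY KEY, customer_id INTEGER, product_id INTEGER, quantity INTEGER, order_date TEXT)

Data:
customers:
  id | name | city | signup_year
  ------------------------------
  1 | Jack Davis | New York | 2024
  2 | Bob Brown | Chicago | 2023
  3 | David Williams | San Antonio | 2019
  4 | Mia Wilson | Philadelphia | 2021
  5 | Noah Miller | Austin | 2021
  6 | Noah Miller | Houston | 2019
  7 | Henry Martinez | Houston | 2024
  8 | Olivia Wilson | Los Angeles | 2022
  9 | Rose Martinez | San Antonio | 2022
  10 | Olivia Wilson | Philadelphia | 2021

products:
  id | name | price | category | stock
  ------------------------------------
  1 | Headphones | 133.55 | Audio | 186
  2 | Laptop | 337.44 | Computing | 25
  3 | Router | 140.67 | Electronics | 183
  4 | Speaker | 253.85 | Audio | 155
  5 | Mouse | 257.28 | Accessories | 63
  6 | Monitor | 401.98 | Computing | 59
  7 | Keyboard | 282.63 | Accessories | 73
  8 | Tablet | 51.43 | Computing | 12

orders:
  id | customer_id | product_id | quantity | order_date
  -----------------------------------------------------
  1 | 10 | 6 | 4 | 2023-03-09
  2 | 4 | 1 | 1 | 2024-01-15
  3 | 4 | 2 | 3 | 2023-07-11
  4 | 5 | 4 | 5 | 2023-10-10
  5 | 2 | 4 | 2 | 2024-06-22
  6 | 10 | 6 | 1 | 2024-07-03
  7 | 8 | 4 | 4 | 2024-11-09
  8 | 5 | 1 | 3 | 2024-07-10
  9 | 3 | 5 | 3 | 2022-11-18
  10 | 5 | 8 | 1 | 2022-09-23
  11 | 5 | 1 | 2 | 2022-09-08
SELECT p.name FROM customers p LEFT JOIN orders c ON c.customer_id = p.id WHERE c.id IS NULL

Execution result:
name
Jack Davis
Noah Miller
Henry Martinez
Rose Martinez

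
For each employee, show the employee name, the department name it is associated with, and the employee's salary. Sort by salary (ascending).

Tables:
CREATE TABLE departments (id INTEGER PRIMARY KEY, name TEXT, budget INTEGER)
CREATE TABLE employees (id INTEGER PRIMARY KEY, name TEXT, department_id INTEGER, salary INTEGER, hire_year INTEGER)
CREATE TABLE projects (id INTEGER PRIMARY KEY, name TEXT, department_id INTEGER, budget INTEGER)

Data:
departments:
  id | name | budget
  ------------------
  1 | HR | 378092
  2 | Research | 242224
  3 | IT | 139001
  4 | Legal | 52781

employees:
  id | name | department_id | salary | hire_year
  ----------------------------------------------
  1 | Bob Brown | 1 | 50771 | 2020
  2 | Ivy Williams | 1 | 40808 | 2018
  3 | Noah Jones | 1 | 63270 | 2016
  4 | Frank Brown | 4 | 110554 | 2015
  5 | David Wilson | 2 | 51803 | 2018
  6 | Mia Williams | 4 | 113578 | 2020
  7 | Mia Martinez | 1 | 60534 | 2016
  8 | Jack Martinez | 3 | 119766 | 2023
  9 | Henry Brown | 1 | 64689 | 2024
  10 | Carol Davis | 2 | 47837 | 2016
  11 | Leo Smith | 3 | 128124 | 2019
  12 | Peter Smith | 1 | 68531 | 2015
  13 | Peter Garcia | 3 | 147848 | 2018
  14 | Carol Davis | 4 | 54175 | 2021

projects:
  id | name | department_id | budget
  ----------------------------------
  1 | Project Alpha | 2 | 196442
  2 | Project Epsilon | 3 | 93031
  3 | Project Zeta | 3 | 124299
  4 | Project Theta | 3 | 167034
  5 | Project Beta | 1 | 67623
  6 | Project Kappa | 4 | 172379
SELECT c.name, p.name AS department, c.salary FROM employees c JOIN departments p ON c.department_id = p.id ORDER BY c.salary ASC

Execution result:
name | department | salary
Ivy Williams | HR | 40808
Carol Davis | Research | 47837
Bob Brown | HR | 50771
David Wilson | Research | 51803
Carol Davis | Legal | 54175
Mia Martinez | HR | 60534
Noah Jones | HR | 63270
Henry Brown | HR | 64689
Peter Smith | HR | 68531
Frank Brown | Legal | 110554
Mia Williams | Legal | 113578
Jack Martinez | IT | 119766
Leo Smith | IT | 128124
Peter Garcia | IT | 147848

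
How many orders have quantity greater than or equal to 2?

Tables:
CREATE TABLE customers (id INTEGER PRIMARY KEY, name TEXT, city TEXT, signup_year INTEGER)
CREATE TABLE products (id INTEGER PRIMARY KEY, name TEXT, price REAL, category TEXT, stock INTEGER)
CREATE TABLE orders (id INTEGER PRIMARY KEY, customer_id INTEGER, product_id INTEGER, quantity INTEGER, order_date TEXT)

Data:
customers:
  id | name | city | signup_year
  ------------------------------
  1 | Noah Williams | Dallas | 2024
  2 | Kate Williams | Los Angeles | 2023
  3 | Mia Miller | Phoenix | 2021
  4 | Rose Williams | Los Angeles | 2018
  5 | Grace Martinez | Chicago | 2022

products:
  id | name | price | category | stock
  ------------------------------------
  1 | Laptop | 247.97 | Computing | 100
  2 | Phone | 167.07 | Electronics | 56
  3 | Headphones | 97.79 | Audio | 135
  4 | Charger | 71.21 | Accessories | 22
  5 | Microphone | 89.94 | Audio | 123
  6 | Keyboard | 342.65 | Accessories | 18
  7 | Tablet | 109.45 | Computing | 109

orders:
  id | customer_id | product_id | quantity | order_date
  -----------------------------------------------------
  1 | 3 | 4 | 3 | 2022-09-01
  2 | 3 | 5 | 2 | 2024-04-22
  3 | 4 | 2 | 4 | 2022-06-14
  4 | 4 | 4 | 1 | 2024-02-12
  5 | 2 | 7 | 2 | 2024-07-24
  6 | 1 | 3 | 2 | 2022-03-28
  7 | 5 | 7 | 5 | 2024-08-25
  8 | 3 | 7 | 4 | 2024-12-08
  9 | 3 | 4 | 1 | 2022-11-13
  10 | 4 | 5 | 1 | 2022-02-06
SELECT COUNT(*) FROM orders WHERE quantity >= 2

Execution result:
7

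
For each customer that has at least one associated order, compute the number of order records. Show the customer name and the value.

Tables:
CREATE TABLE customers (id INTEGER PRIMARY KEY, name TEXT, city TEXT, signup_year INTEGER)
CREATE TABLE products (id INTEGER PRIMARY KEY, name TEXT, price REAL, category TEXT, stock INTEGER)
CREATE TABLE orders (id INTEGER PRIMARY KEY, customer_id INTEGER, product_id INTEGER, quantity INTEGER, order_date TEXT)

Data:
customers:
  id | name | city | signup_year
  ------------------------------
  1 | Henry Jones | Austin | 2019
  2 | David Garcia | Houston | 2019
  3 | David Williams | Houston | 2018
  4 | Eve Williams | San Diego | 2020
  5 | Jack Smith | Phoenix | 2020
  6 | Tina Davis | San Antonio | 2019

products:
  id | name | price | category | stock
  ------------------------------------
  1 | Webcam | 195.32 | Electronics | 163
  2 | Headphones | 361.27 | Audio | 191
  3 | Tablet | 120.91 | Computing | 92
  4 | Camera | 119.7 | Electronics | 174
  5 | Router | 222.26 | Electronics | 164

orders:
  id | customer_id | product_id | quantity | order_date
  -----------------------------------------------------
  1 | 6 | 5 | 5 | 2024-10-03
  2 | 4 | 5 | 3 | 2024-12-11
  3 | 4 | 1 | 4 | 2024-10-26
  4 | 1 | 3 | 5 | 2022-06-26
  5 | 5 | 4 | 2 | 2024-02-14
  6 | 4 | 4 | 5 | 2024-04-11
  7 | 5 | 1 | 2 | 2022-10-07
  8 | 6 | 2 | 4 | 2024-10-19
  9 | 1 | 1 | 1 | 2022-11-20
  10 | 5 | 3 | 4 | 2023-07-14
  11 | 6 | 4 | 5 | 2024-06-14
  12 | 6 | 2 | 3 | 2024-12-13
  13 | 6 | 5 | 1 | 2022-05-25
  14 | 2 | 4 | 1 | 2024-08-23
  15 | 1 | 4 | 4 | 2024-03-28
SELECT p.name, COUNT(*) AS n FROM orders c JOIN customers p ON c.customer_id = p.id GROUP BY p.id, p.name

Execution result:
name | n
Henry Jones | 3
David Garcia | 1
Eve Williams | 3
Jack Smith | 3
Tina Davis | 5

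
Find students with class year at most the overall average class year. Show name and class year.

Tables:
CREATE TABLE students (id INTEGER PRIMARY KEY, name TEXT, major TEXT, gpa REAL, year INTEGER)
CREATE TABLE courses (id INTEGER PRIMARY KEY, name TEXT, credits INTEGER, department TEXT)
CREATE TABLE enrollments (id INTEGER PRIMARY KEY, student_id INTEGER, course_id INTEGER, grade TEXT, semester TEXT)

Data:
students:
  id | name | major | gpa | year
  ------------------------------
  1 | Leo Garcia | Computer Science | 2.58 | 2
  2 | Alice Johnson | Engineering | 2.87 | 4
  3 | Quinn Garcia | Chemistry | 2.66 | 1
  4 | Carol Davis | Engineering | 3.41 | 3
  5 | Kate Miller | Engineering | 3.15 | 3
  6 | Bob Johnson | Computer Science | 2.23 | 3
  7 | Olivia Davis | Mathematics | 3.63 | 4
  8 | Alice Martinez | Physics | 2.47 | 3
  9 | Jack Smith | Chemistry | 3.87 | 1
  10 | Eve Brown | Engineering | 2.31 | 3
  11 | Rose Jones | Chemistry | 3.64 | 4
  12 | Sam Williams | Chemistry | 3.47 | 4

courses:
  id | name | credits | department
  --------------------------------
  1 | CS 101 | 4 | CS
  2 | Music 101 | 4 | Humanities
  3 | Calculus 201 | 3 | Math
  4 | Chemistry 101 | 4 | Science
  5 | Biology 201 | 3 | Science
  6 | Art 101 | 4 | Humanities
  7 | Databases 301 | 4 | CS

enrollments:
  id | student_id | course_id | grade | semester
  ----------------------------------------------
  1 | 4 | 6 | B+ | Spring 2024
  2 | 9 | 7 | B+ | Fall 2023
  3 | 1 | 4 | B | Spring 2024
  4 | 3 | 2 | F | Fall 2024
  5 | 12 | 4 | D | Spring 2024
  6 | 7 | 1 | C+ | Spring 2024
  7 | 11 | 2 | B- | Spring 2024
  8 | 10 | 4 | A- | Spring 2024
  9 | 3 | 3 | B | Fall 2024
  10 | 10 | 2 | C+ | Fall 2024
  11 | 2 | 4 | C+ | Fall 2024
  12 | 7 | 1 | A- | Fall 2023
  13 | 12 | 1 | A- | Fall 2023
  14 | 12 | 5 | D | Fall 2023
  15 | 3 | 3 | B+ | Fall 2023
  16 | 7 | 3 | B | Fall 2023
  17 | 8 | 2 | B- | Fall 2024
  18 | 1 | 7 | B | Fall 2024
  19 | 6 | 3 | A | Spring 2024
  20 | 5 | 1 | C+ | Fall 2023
SELECT name, year FROM students WHERE year <= (SELECT AVG(year) FROM students)

Execution result:
name | year
Leo Garcia | 2
Quinn Garcia | 1
Jack Smith | 1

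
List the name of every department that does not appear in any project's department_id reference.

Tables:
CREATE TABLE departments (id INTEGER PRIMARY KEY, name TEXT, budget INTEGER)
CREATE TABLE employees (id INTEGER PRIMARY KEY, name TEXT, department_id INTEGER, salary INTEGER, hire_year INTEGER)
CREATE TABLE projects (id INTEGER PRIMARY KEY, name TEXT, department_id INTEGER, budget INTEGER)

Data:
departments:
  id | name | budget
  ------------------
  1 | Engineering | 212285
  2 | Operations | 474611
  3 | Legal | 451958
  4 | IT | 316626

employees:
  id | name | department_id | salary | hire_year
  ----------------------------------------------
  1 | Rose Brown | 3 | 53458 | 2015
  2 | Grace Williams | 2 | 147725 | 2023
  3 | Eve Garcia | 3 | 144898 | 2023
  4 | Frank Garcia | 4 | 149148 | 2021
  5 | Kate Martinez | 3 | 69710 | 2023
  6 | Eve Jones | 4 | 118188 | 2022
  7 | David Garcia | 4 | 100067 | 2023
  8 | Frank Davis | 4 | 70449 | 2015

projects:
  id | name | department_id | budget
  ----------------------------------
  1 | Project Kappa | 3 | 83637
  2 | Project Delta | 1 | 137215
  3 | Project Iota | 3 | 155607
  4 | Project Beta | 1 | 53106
SELECT p.name FROM departments p LEFT JOIN projects c ON c.department_id = p.id WHERE c.id IS NULL

Execution result:
name
Operations
IT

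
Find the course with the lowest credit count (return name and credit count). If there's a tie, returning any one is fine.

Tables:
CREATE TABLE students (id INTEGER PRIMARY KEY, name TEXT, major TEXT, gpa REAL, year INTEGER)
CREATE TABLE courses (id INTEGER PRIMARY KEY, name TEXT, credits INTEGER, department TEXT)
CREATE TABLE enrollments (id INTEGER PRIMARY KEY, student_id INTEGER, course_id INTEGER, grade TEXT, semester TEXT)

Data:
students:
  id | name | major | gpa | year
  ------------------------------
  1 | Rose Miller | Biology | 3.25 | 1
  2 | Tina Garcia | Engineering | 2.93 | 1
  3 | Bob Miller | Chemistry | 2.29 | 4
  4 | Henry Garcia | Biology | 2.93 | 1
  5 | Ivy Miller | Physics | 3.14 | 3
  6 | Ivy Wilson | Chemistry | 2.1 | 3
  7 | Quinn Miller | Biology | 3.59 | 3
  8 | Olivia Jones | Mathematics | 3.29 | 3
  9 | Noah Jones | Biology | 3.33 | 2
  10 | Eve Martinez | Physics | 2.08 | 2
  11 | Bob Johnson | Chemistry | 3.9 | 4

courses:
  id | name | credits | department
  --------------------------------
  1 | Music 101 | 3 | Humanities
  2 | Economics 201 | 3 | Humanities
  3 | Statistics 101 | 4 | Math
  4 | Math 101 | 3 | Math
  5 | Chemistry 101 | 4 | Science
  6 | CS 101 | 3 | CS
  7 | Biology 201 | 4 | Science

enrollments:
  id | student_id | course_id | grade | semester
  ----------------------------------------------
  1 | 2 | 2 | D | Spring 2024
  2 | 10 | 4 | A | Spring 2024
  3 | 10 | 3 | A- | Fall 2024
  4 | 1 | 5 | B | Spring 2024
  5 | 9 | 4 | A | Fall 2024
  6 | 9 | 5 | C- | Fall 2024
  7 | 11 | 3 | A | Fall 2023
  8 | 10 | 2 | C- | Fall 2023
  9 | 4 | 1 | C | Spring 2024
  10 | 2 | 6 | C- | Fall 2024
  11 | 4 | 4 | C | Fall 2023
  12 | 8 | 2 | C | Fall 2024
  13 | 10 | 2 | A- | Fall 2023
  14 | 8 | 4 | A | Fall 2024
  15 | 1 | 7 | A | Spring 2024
SELECT name, credits FROM courses ORDER BY credits ASC LIMIT 1

Execution result:
name | credits
Music 101 | 3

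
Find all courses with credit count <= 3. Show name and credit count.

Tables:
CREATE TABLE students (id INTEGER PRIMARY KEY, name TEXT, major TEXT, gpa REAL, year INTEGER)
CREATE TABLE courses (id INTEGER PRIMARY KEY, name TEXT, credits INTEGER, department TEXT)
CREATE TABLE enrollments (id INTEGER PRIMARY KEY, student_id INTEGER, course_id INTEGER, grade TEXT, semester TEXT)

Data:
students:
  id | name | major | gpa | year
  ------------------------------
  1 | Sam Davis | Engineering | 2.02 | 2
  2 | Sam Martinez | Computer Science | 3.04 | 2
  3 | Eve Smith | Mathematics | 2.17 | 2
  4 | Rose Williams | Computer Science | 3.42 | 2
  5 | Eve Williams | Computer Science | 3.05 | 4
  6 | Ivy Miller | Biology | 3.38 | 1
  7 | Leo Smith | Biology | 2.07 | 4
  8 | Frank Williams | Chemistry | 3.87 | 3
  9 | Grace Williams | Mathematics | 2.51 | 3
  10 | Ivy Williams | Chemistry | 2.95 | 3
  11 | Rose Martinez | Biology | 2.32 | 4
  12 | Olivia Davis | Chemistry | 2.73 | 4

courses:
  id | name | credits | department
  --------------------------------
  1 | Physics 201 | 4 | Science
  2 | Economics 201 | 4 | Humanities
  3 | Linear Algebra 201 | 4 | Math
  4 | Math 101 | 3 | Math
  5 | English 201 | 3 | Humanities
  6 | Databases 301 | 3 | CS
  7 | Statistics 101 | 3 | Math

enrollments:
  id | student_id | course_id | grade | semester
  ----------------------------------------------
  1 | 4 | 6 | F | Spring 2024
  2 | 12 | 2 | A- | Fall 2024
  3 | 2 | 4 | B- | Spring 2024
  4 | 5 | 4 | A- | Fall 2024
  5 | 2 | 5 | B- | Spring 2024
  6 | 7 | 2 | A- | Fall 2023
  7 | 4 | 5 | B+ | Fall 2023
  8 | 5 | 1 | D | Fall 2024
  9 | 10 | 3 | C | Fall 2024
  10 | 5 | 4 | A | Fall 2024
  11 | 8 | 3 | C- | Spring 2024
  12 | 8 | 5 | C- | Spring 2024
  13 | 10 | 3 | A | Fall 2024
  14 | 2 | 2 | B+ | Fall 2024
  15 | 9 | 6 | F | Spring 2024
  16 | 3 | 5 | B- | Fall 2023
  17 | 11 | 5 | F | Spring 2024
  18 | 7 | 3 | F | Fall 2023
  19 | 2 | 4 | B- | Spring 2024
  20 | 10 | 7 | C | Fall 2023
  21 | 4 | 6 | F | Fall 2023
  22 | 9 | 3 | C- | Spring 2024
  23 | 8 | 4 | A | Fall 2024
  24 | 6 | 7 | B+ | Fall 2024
SELECT name, credits FROM courses WHERE credits <= 3

Execution result:
name | credits
Math 101 | 3
English 201 | 3
Databases 301 | 3
Statistics 101 | 3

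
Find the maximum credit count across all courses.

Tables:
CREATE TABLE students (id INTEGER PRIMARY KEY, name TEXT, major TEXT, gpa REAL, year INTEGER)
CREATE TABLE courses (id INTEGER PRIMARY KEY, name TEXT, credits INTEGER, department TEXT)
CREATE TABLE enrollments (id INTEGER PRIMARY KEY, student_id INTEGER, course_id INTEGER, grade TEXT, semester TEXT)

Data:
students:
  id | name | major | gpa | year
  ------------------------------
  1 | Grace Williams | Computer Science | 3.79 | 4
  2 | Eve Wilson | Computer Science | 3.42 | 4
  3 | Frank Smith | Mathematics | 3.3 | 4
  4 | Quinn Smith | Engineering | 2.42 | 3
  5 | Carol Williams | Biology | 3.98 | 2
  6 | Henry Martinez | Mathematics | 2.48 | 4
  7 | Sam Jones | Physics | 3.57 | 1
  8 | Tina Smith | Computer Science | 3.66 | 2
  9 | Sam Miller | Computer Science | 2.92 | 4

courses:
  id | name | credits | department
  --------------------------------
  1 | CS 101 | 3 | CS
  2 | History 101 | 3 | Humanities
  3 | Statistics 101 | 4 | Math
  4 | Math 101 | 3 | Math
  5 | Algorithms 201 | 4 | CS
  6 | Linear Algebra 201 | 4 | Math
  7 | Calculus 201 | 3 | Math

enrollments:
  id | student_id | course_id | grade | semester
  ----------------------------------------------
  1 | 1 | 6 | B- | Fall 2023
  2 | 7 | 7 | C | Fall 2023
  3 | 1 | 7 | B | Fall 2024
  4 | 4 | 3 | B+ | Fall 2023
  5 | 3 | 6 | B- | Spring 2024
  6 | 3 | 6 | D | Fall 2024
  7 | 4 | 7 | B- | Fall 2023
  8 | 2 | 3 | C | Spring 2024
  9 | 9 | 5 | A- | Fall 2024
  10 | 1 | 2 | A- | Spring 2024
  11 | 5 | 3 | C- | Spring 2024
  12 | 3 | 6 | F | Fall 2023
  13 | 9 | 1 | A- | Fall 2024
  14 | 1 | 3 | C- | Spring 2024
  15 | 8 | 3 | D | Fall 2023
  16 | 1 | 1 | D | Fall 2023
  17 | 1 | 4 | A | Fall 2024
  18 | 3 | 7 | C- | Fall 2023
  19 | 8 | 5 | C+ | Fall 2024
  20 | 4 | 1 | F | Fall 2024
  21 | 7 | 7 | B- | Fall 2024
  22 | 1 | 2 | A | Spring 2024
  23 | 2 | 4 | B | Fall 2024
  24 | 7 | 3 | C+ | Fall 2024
SELECT MAX(credits) FROM courses

Execution result:
4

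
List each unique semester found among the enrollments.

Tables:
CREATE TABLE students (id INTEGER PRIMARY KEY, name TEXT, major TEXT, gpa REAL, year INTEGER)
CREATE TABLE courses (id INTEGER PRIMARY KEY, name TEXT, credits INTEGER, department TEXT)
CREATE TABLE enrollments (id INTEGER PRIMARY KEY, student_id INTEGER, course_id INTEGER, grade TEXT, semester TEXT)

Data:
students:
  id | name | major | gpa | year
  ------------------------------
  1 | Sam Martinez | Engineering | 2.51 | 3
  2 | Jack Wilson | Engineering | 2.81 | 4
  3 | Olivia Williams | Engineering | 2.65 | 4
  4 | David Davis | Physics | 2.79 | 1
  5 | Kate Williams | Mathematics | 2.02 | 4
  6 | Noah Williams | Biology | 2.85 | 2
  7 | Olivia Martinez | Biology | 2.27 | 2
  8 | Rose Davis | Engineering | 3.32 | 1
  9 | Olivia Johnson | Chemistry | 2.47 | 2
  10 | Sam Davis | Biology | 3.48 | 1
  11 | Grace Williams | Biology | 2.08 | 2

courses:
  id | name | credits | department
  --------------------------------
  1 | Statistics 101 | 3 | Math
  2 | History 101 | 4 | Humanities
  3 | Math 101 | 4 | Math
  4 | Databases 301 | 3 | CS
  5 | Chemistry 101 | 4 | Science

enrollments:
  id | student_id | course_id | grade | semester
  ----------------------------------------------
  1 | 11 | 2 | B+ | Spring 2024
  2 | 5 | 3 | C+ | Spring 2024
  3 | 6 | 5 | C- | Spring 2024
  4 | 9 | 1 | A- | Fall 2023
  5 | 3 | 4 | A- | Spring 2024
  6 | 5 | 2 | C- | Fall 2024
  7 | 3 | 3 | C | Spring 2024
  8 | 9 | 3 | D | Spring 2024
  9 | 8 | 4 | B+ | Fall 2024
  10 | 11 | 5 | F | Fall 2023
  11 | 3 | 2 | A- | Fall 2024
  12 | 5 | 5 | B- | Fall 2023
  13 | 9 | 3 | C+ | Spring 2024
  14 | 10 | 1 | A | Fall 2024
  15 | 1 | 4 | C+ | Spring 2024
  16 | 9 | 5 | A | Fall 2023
SELECT DISTINCT semester FROM enrollments

Execution result:
semester
Spring 2024
Fall 2023
Fall 2024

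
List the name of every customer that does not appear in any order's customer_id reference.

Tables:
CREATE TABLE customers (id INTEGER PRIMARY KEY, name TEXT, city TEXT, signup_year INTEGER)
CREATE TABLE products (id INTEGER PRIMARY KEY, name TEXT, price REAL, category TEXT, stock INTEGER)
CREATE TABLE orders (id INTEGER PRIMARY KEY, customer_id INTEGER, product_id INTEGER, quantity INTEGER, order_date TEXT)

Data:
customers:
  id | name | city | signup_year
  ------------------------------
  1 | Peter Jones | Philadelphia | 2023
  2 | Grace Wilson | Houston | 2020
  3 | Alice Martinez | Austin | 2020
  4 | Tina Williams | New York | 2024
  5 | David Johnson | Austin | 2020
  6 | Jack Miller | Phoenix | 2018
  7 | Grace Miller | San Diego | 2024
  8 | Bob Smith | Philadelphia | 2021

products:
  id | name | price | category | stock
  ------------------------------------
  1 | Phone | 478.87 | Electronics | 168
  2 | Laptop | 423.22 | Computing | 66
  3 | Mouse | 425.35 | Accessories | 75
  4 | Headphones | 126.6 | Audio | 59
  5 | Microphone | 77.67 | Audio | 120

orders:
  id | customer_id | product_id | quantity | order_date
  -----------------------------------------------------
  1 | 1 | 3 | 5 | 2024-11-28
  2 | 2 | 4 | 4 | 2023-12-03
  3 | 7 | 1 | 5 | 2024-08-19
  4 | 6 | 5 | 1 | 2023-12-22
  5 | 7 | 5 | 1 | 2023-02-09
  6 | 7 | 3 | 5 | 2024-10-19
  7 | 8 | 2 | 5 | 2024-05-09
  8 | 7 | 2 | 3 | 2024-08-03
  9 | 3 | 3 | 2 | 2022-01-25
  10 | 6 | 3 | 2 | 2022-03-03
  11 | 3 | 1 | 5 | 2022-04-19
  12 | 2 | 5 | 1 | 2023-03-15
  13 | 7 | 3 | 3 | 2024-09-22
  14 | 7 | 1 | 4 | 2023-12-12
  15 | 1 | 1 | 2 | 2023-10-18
SELECT p.name FROM customers p LEFT JOIN orders c ON c.customer_id = p.id WHERE c.id IS NULL

Execution result:
name
Tina Williams
David Johnson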